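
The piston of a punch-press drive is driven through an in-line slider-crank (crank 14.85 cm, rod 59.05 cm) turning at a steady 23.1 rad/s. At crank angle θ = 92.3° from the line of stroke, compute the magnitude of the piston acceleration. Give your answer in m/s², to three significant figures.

ω = 23.1 rad/s
x(θ) = r cosθ + √(L² − r² sin²θ); with ω constant, a = ω²·d²x/dθ².
d²x/dθ² = −r cosθ − r²(cos2θ)/√u − r⁴ sin²2θ/(4u^{3/2}),  u = L² − r² sin²θ = 0.326674 m².
Substituting r = 0.1485 m, L = 0.5905 m, θ = 92.3°: d²x/dθ² = +0.044414 m.
a = ω²·d²x/dθ² = (23.1)²·(+0.044414) = +23.7 m/s²;  |a| = 23.7 m/s².

23.7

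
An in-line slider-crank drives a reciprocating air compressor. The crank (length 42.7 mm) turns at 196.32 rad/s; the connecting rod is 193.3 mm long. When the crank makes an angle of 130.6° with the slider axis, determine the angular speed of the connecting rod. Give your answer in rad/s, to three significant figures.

28.6

ω = 196.3 rad/s
The rod makes angle φ with the slider axis where L sinφ = r sinθ; differentiating, L cosφ·φ̇ = r ω cosθ.
L cosφ = √(L² − r² sin²θ) = 0.19056 m.
|ω_rod| = r ω |cosθ| / √(L² − r² sin²θ) = 0.0427·196.3·0.65077/0.19056 = 28.628 rad/s.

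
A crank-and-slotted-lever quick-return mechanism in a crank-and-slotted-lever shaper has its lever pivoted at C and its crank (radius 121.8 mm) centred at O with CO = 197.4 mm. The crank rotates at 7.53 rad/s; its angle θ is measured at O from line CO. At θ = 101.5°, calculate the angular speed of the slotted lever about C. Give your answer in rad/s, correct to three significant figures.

ω = 7.53 rad/s
Crank pin A relative to C: A = (d + r cosθ, r sinθ); lever angle φ = atan2(r sinθ, d + r cosθ).
Differentiating tanφ: φ̇ = rω(d cosθ + r)/(d² + r² + 2dr cosθ).
d² + r² + 2dr cosθ = |CA|² = 0.0442151 m²;  d cosθ + r = +0.082445 m.
|ω_lever| = |0.1218·7.53·+0.082445| / 0.0442151 = 1.7102 rad/s.

1.71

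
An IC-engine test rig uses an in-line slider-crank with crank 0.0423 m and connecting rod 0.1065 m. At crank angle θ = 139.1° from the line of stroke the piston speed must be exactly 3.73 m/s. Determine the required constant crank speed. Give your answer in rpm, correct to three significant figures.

For an in-line slider-crank, |v_piston| = rω|sinθ|·[1 + r cosθ/√(L² − r² sin²θ)].
With r = 0.0423 m, L = 0.1065 m, θ = 139.1°: the bracketed kinematic factor |dx/dθ| = 0.019085 m.
ω = v/|dx/dθ| = 3.73/0.019085 = 195.44 rad/s.
N = 60ω/(2π) = 1866.4 rpm.

1870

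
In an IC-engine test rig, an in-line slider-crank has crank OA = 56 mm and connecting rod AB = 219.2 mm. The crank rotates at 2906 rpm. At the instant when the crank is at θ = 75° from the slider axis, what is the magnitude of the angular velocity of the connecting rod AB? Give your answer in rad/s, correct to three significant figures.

20.8

ω = 304.3 rad/s (converted from 2906 rpm).
The rod makes angle φ with the slider axis where L sinφ = r sinθ; differentiating, L cosφ·φ̇ = r ω cosθ.
L cosφ = √(L² − r² sin²θ) = 0.21242 m.
|ω_rod| = r ω |cosθ| / √(L² − r² sin²θ) = 0.056·304.3·0.25882/0.21242 = 20.764 rad/s.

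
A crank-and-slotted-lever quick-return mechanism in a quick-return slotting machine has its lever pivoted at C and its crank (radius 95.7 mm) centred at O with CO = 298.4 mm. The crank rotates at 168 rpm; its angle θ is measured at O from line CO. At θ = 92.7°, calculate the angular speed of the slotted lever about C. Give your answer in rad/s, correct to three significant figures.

1.44

ω = 17.59 rad/s (from 168 rpm).
Crank pin A relative to C: A = (d + r cosθ, r sinθ); lever angle φ = atan2(r sinθ, d + r cosθ).
Differentiating tanφ: φ̇ = rω(d cosθ + r)/(d² + r² + 2dr cosθ).
d² + r² + 2dr cosθ = |CA|² = 0.0955106 m²;  d cosθ + r = +0.081643 m.
|ω_lever| = |0.0957·17.59·+0.081643| / 0.0955106 = 1.4392 rad/s.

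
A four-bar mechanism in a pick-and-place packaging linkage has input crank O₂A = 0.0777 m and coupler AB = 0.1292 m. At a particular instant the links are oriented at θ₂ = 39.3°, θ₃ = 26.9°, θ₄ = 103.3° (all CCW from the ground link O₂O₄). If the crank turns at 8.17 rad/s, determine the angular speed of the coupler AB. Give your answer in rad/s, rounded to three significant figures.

4.54

ω₂ = 8.17 rad/s
Differentiating the loop-closure r₂e^{iθ₂}+r₃e^{iθ₃}=r₁+r₄e^{iθ₄} gives r₂ω₂e^{iθ₂}+r₃ω₃e^{iθ₃}=r₄ω₄e^{iθ₄}.
Eliminating the other unknown: ω₃ = r₂ω₂ sin(θ₄−θ₂) / [r₃ sin(θ₃−θ₄)].
Numerator sine = +0.89879; denominator sine = -0.97196.
Result = 0.0777·8.17·(+0.89879) / (0.1292·(-0.97196)) = -4.5435 rad/s; magnitude 4.5435 rad/s.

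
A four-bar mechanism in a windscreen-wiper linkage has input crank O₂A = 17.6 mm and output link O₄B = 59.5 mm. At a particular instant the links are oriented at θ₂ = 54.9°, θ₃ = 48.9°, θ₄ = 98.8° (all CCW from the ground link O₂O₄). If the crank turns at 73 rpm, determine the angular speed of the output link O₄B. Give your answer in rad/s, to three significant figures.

0.309

ω₂ = 7.645 rad/s (from 73 rpm).
Differentiating the loop-closure r₂e^{iθ₂}+r₃e^{iθ₃}=r₁+r₄e^{iθ₄} gives r₂ω₂e^{iθ₂}+r₃ω₃e^{iθ₃}=r₄ω₄e^{iθ₄}.
Eliminating the other unknown: ω₄ = r₂ω₂ sin(θ₂−θ₃) / [r₄ sin(θ₄−θ₃)].
Numerator sine = +0.10453; denominator sine = +0.76492.
Result = 0.0176·7.645·(+0.10453) / (0.0595·(+0.76492)) = +0.309 rad/s; magnitude 0.309 rad/s.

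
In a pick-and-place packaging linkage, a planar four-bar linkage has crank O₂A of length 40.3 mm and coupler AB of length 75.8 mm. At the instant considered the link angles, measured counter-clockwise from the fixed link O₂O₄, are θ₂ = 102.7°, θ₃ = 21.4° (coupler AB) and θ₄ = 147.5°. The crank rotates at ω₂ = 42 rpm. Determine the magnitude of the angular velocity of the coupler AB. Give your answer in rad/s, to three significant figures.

ω₂ = 4.398 rad/s (from 42 rpm).
Differentiating the loop-closure r₂e^{iθ₂}+r₃e^{iθ₃}=r₁+r₄e^{iθ₄} gives r₂ω₂e^{iθ₂}+r₃ω₃e^{iθ₃}=r₄ω₄e^{iθ₄}.
Eliminating the other unknown: ω₃ = r₂ω₂ sin(θ₄−θ₂) / [r₃ sin(θ₃−θ₄)].
Numerator sine = +0.70463; denominator sine = -0.80799.
Result = 0.0403·4.398·(+0.70463) / (0.0758·(-0.80799)) = -2.0393 rad/s; magnitude 2.0393 rad/s.

2.04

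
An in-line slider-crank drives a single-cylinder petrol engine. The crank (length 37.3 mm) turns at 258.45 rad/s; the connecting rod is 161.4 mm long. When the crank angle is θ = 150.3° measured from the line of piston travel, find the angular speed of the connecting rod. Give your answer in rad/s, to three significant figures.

ω = 258.4 rad/s
The rod makes angle φ with the slider axis where L sinφ = r sinθ; differentiating, L cosφ·φ̇ = r ω cosθ.
L cosφ = √(L² − r² sin²θ) = 0.16034 m.
|ω_rod| = r ω |cosθ| / √(L² − r² sin²θ) = 0.0373·258.4·0.86863/0.16034 = 52.226 rad/s.

52.2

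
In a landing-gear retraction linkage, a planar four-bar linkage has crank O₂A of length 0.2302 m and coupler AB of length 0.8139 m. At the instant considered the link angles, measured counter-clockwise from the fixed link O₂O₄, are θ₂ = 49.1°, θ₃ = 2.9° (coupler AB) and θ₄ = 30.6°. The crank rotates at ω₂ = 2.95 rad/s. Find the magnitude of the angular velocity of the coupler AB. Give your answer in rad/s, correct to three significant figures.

ω₂ = 2.95 rad/s
Differentiating the loop-closure r₂e^{iθ₂}+r₃e^{iθ₃}=r₁+r₄e^{iθ₄} gives r₂ω₂e^{iθ₂}+r₃ω₃e^{iθ₃}=r₄ω₄e^{iθ₄}.
Eliminating the other unknown: ω₃ = r₂ω₂ sin(θ₄−θ₂) / [r₃ sin(θ₃−θ₄)].
Numerator sine = -0.31730; denominator sine = -0.46484.
Result = 0.2302·2.95·(-0.31730) / (0.8139·(-0.46484)) = +0.56954 rad/s; magnitude 0.56954 rad/s.

0.570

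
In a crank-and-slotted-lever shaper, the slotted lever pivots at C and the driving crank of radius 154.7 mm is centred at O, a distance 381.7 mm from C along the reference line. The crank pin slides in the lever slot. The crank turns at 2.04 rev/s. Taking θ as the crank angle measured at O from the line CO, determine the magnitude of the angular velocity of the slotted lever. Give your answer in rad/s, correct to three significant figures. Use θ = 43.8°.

3.35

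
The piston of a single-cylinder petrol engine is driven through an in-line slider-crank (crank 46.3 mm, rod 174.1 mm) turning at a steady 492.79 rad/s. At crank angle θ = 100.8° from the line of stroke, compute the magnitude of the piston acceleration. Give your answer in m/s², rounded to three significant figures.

ω = 492.8 rad/s
x(θ) = r cosθ + √(L² − r² sin²θ); with ω constant, a = ω²·d²x/dθ².
d²x/dθ² = −r cosθ − r²(cos2θ)/√u − r⁴ sin²2θ/(4u^{3/2}),  u = L² − r² sin²θ = 0.0282424 m².
Substituting r = 0.0463 m, L = 0.1741 m, θ = 100.8°: d²x/dθ² = +0.020503 m.
a = ω²·d²x/dθ² = (492.8)²·(+0.020503) = +4979 m/s²;  |a| = 4979 m/s².

4980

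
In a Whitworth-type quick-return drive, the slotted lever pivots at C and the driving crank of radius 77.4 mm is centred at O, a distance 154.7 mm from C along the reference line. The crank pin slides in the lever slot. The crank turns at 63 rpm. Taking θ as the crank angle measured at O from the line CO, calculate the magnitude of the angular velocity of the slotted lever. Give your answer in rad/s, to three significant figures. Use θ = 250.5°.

0.600

ω = 6.597 rad/s (from 63 rpm).
Crank pin A relative to C: A = (d + r cosθ, r sinθ); lever angle φ = atan2(r sinθ, d + r cosθ).
Differentiating tanφ: φ̇ = rω(d cosθ + r)/(d² + r² + 2dr cosθ).
d² + r² + 2dr cosθ = |CA|² = 0.021929 m²;  d cosθ + r = +0.02576 m.
|ω_lever| = |0.0774·6.597·+0.02576| / 0.021929 = 0.59984 rad/s.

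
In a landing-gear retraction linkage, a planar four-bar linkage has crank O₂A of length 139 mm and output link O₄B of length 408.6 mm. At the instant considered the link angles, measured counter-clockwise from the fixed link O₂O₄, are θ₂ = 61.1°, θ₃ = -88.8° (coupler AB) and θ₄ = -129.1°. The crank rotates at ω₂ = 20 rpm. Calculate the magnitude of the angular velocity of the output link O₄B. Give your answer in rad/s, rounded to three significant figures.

ω₂ = 2.094 rad/s (from 20 rpm).
Differentiating the loop-closure r₂e^{iθ₂}+r₃e^{iθ₃}=r₁+r₄e^{iθ₄} gives r₂ω₂e^{iθ₂}+r₃ω₃e^{iθ₃}=r₄ω₄e^{iθ₄}.
Eliminating the other unknown: ω₄ = r₂ω₂ sin(θ₂−θ₃) / [r₄ sin(θ₄−θ₃)].
Numerator sine = +0.50151; denominator sine = -0.64679.
Result = 0.139·2.094·(+0.50151) / (0.4086·(-0.64679)) = -0.55245 rad/s; magnitude 0.55245 rad/s.

0.552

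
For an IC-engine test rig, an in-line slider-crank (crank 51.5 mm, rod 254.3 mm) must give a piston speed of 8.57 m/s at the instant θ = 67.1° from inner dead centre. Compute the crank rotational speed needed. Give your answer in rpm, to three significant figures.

1600

For an in-line slider-crank, |v_piston| = rω|sinθ|·[1 + r cosθ/√(L² − r² sin²θ)].
With r = 0.0515 m, L = 0.2543 m, θ = 67.1°: the bracketed kinematic factor |dx/dθ| = 0.051246 m.
ω = v/|dx/dθ| = 8.57/0.051246 = 167.23 rad/s.
N = 60ω/(2π) = 1596.9 rpm.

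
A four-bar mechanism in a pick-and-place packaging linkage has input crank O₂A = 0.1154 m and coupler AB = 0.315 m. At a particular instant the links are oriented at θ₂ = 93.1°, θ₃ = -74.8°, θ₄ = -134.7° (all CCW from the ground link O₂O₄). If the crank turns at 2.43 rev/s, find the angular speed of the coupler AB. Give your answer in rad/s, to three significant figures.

4.79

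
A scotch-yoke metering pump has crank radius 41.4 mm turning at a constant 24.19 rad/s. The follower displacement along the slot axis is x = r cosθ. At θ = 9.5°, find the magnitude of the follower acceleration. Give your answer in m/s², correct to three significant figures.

23.9

ω = 24.19 rad/s
x = r cosθ ⇒ ẍ = −rω² cosθ (ω constant).
|a| = rω²|cosθ| = 0.0414·(24.19)²·|cos 9.5°| = 23.893 m/s².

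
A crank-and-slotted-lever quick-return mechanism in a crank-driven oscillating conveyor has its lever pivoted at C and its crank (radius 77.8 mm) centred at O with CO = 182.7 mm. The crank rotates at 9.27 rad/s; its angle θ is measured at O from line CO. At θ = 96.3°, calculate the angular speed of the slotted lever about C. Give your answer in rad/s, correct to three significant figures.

1.15

ω = 9.27 rad/s
Crank pin A relative to C: A = (d + r cosθ, r sinθ); lever angle φ = atan2(r sinθ, d + r cosθ).
Differentiating tanφ: φ̇ = rω(d cosθ + r)/(d² + r² + 2dr cosθ).
d² + r² + 2dr cosθ = |CA|² = 0.0363126 m²;  d cosθ + r = +0.057752 m.
|ω_lever| = |0.0778·9.27·+0.057752| / 0.0363126 = 1.147 rad/s.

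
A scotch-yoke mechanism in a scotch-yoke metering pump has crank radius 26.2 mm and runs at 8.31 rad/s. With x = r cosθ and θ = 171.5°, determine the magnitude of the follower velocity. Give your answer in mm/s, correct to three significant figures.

ω = 8.31 rad/s
x = r cosθ ⇒ ẋ = −rω sinθ.
|v| = rω|sinθ| = 0.0262·8.31·|sin 171.5°| = 0.032181 m/s = 32.181 mm/s.

32.2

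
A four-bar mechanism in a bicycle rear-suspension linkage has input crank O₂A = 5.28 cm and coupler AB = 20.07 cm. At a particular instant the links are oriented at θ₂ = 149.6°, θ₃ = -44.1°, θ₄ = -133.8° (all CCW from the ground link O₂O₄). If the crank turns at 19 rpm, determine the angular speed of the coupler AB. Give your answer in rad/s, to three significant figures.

ω₂ = 1.99 rad/s (from 19 rpm).
Differentiating the loop-closure r₂e^{iθ₂}+r₃e^{iθ₃}=r₁+r₄e^{iθ₄} gives r₂ω₂e^{iθ₂}+r₃ω₃e^{iθ₃}=r₄ω₄e^{iθ₄}.
Eliminating the other unknown: ω₃ = r₂ω₂ sin(θ₄−θ₂) / [r₃ sin(θ₃−θ₄)].
Numerator sine = +0.97278; denominator sine = +0.99999.
Result = 0.0528·1.99·(+0.97278) / (0.2007·(+0.99999)) = +0.5092 rad/s; magnitude 0.5092 rad/s.

0.509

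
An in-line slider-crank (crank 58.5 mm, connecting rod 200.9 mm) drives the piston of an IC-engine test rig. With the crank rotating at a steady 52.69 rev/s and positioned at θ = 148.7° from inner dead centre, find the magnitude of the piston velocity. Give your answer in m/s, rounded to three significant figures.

7.53

ω = 2π·52.7 = 331.1 rad/s
For an in-line slider-crank, x = r cosθ + √(L² − r² sin²θ), so v = −rω sinθ·[1 + r cosθ/√(L² − r² sin²θ)].
With r = 0.0585 m, L = 0.2009 m, θ = 148.7°: √(L² − r² sin²θ) = 0.19859 m.
v = −0.0585·331.1·0.51952·[1 + 0.0585·-0.85446/0.19859] = -7.529 m/s.
|v| = 7.529 m/s.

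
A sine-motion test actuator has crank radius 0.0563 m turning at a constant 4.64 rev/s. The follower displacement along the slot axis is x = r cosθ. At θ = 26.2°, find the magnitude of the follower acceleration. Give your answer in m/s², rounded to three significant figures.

42.9

ω = 29.15 rad/s (from 4.64 rev/s).
x = r cosθ ⇒ ẍ = −rω² cosθ (ω constant).
|a| = rω²|cosθ| = 0.0563·(29.15)²·|cos 26.2°| = 42.936 m/s².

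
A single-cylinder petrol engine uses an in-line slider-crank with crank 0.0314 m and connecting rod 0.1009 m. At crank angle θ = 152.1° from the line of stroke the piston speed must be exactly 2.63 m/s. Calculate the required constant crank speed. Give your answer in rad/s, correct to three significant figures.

248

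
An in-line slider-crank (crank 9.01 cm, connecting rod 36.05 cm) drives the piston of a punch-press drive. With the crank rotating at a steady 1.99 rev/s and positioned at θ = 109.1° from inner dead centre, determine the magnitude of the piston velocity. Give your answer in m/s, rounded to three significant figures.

0.975

ω = 2π·1.99 = 12.5 rad/s
For an in-line slider-crank, x = r cosθ + √(L² − r² sin²θ), so v = −rω sinθ·[1 + r cosθ/√(L² − r² sin²θ)].
With r = 0.0901 m, L = 0.3605 m, θ = 109.1°: √(L² − r² sin²θ) = 0.3503 m.
v = −0.0901·12.5·0.94495·[1 + 0.0901·-0.32722/0.3503] = -0.97495 m/s.
|v| = 0.97495 m/s.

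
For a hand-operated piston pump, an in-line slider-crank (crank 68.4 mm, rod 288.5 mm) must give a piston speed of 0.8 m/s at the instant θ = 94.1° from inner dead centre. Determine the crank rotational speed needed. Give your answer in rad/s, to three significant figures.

For an in-line slider-crank, |v_piston| = rω|sinθ|·[1 + r cosθ/√(L² − r² sin²θ)].
With r = 0.0684 m, L = 0.2885 m, θ = 94.1°: the bracketed kinematic factor |dx/dθ| = 0.067035 m.
ω = v/|dx/dθ| = 0.8/0.067035 = 11.934 rad/s.

11.9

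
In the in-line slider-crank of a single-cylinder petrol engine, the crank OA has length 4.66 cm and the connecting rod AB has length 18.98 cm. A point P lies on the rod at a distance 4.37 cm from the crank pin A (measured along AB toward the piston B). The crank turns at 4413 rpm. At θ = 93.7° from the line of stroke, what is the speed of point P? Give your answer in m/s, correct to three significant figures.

21.4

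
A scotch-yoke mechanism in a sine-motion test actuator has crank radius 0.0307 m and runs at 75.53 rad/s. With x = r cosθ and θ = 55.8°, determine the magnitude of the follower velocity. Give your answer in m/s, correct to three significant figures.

ω = 75.53 rad/s
x = r cosθ ⇒ ẋ = −rω sinθ.
|v| = rω|sinθ| = 0.0307·75.53·|sin 55.8°| = 1.9178 m/s.

1.92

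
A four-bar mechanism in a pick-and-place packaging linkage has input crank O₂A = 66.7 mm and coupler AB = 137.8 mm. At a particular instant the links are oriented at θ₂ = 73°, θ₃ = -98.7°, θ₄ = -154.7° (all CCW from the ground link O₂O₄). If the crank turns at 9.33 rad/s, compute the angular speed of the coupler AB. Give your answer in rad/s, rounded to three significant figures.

ω₂ = 9.33 rad/s
Differentiating the loop-closure r₂e^{iθ₂}+r₃e^{iθ₃}=r₁+r₄e^{iθ₄} gives r₂ω₂e^{iθ₂}+r₃ω₃e^{iθ₃}=r₄ω₄e^{iθ₄}.
Eliminating the other unknown: ω₃ = r₂ω₂ sin(θ₄−θ₂) / [r₃ sin(θ₃−θ₄)].
Numerator sine = +0.73963; denominator sine = +0.82904.
Result = 0.0667·9.33·(+0.73963) / (0.1378·(+0.82904)) = +4.029 rad/s; magnitude 4.029 rad/s.

4.03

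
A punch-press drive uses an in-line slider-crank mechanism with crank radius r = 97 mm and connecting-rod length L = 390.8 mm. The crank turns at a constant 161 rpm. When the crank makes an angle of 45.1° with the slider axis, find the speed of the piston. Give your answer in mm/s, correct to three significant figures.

1360

ω = 2π·161/60 = 16.86 rad/s
For an in-line slider-crank, x = r cosθ + √(L² − r² sin²θ), so v = −rω sinθ·[1 + r cosθ/√(L² − r² sin²θ)].
With r = 0.097 m, L = 0.3908 m, θ = 45.1°: √(L² − r² sin²θ) = 0.38471 m.
v = −0.097·16.86·0.70834·[1 + 0.097·0.70587/0.38471] = -1.3646 m/s.
|v| = 1.3646 m/s = 1364.6 mm/s.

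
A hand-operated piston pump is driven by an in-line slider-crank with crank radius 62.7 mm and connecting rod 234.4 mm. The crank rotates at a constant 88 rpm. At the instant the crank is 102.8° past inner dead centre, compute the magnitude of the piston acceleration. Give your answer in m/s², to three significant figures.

2.50

ω = 2π·88/60 = 9.215 rad/s
x(θ) = r cosθ + √(L² − r² sin²θ); with ω constant, a = ω²·d²x/dθ².
d²x/dθ² = −r cosθ − r²(cos2θ)/√u − r⁴ sin²2θ/(4u^{3/2}),  u = L² − r² sin²θ = 0.051205 m².
Substituting r = 0.0627 m, L = 0.2344 m, θ = 102.8°: d²x/dθ² = +0.029497 m.
a = ω²·d²x/dθ² = (9.215)²·(+0.029497) = +2.5049 m/s²;  |a| = 2.5049 m/s².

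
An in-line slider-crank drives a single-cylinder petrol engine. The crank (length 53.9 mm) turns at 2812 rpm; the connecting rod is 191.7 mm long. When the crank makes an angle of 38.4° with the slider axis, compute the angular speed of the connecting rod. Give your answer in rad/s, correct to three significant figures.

ω = 294.5 rad/s (converted from 2812 rpm).
The rod makes angle φ with the slider axis where L sinφ = r sinθ; differentiating, L cosφ·φ̇ = r ω cosθ.
L cosφ = √(L² − r² sin²θ) = 0.18875 m.
|ω_rod| = r ω |cosθ| / √(L² − r² sin²θ) = 0.0539·294.5·0.78369/0.18875 = 65.9 rad/s.

65.9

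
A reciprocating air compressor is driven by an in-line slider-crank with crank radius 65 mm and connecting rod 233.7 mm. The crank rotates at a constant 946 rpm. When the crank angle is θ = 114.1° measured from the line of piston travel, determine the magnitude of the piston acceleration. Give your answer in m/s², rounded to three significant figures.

381

ω = 2π·946/60 = 99.06 rad/s
x(θ) = r cosθ + √(L² − r² sin²θ); with ω constant, a = ω²·d²x/dθ².
d²x/dθ² = −r cosθ − r²(cos2θ)/√u − r⁴ sin²2θ/(4u^{3/2}),  u = L² − r² sin²θ = 0.0510951 m².
Substituting r = 0.065 m, L = 0.2337 m, θ = 114.1°: d²x/dθ² = +0.038785 m.
a = ω²·d²x/dθ² = (99.06)²·(+0.038785) = +380.63 m/s²;  |a| = 380.63 m/s².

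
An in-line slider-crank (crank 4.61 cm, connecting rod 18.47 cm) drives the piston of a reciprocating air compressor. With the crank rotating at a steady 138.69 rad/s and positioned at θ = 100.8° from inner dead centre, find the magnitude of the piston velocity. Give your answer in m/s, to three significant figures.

5.98

ω = 138.7 rad/s
For an in-line slider-crank, x = r cosθ + √(L² − r² sin²θ), so v = −rω sinθ·[1 + r cosθ/√(L² − r² sin²θ)].
With r = 0.0461 m, L = 0.1847 m, θ = 100.8°: √(L² − r² sin²θ) = 0.17906 m.
v = −0.0461·138.7·0.98229·[1 + 0.0461·-0.18738/0.17906] = -5.9774 m/s.
|v| = 5.9774 m/s.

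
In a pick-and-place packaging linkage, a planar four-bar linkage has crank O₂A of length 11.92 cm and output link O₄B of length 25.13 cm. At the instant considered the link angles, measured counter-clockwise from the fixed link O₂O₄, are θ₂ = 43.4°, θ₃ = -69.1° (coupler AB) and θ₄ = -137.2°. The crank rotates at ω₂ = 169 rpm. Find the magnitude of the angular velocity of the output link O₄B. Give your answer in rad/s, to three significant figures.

ω₂ = 17.7 rad/s (from 169 rpm).
Differentiating the loop-closure r₂e^{iθ₂}+r₃e^{iθ₃}=r₁+r₄e^{iθ₄} gives r₂ω₂e^{iθ₂}+r₃ω₃e^{iθ₃}=r₄ω₄e^{iθ₄}.
Eliminating the other unknown: ω₄ = r₂ω₂ sin(θ₂−θ₃) / [r₄ sin(θ₄−θ₃)].
Numerator sine = +0.92388; denominator sine = -0.92784.
Result = 0.1192·17.7·(+0.92388) / (0.2513·(-0.92784)) = -8.3588 rad/s; magnitude 8.3588 rad/s.

8.36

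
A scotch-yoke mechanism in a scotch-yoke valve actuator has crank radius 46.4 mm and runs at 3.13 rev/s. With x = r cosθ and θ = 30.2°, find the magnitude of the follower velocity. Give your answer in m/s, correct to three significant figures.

ω = 19.67 rad/s (from 3.13 rev/s).
x = r cosθ ⇒ ẋ = −rω sinθ.
|v| = rω|sinθ| = 0.0464·19.67·|sin 30.2°| = 0.45902 m/s.

0.459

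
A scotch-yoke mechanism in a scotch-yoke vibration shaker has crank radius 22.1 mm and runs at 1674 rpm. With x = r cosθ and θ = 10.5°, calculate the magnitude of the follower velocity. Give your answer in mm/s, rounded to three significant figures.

706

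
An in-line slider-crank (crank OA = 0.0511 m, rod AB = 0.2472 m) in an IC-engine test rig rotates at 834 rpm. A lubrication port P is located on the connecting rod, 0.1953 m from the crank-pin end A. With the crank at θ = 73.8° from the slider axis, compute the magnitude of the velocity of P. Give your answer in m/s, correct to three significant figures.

4.49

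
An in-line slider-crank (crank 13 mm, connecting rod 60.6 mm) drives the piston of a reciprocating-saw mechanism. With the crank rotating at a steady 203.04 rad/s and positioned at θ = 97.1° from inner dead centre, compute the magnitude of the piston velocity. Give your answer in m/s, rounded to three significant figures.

2.55

ω = 203 rad/s
For an in-line slider-crank, x = r cosθ + √(L² − r² sin²θ), so v = −rω sinθ·[1 + r cosθ/√(L² − r² sin²θ)].
With r = 0.013 m, L = 0.0606 m, θ = 97.1°: √(L² − r² sin²θ) = 0.059211 m.
v = −0.013·203·0.99233·[1 + 0.013·-0.12360/0.059211] = -2.5482 m/s.
|v| = 2.5482 m/s.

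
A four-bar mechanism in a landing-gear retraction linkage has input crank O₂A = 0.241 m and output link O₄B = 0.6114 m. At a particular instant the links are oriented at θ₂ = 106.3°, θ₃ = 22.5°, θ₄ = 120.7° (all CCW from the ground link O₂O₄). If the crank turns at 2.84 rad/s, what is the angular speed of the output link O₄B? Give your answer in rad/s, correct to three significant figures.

ω₂ = 2.84 rad/s
Differentiating the loop-closure r₂e^{iθ₂}+r₃e^{iθ₃}=r₁+r₄e^{iθ₄} gives r₂ω₂e^{iθ₂}+r₃ω₃e^{iθ₃}=r₄ω₄e^{iθ₄}.
Eliminating the other unknown: ω₄ = r₂ω₂ sin(θ₂−θ₃) / [r₄ sin(θ₄−θ₃)].
Numerator sine = +0.99415; denominator sine = +0.98978.
Result = 0.241·2.84·(+0.99415) / (0.6114·(+0.98978)) = +1.1244 rad/s; magnitude 1.1244 rad/s.

1.12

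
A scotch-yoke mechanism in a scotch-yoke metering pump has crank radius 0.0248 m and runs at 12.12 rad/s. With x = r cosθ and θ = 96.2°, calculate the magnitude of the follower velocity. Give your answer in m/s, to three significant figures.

0.299

ω = 12.12 rad/s
x = r cosθ ⇒ ẋ = −rω sinθ.
|v| = rω|sinθ| = 0.0248·12.12·|sin 96.2°| = 0.29882 m/s.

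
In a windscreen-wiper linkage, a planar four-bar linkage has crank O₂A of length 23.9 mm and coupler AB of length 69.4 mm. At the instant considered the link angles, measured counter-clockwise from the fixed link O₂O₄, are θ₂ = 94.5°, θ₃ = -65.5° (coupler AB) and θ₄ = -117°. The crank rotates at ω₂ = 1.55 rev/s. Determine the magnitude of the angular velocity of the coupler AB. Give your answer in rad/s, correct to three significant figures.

2.24

ω₂ = 9.739 rad/s (from 1.55 rev/s).
Differentiating the loop-closure r₂e^{iθ₂}+r₃e^{iθ₃}=r₁+r₄e^{iθ₄} gives r₂ω₂e^{iθ₂}+r₃ω₃e^{iθ₃}=r₄ω₄e^{iθ₄}.
Eliminating the other unknown: ω₃ = r₂ω₂ sin(θ₄−θ₂) / [r₃ sin(θ₃−θ₄)].
Numerator sine = +0.52250; denominator sine = +0.78261.
Result = 0.0239·9.739·(+0.52250) / (0.0694·(+0.78261)) = +2.2392 rad/s; magnitude 2.2392 rad/s.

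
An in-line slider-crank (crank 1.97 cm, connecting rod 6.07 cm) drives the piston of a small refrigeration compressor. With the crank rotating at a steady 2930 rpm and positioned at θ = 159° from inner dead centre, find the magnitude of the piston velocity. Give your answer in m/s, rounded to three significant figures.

ω = 2π·2930/60 = 306.8 rad/s
For an in-line slider-crank, x = r cosθ + √(L² − r² sin²θ), so v = −rω sinθ·[1 + r cosθ/√(L² − r² sin²θ)].
With r = 0.0197 m, L = 0.0607 m, θ = 159°: √(L² − r² sin²θ) = 0.060288 m.
v = −0.0197·306.8·0.35837·[1 + 0.0197·-0.93358/0.060288] = -1.5054 m/s.
|v| = 1.5054 m/s.

1.51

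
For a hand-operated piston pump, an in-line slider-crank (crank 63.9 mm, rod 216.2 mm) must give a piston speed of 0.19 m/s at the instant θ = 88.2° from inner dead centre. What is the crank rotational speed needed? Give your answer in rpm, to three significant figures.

28.1

For an in-line slider-crank, |v_piston| = rω|sinθ|·[1 + r cosθ/√(L² − r² sin²θ)].
With r = 0.0639 m, L = 0.2162 m, θ = 88.2°: the bracketed kinematic factor |dx/dθ| = 0.064489 m.
ω = v/|dx/dθ| = 0.19/0.064489 = 2.9462 rad/s.
N = 60ω/(2π) = 28.134 rpm.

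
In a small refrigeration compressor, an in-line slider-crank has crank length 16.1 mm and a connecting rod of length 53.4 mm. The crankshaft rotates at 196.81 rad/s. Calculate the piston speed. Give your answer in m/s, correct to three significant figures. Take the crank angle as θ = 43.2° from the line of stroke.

ω = 196.8 rad/s
For an in-line slider-crank, x = r cosθ + √(L² − r² sin²θ), so v = −rω sinθ·[1 + r cosθ/√(L² − r² sin²θ)].
With r = 0.0161 m, L = 0.0534 m, θ = 43.2°: √(L² − r² sin²θ) = 0.05225 m.
v = −0.0161·196.8·0.68455·[1 + 0.0161·0.72897/0.05225] = -2.6563 m/s.
|v| = 2.6563 m/s.

2.66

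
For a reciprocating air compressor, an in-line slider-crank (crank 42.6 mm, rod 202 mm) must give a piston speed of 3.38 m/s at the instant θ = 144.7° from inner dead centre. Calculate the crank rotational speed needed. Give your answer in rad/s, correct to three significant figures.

166

For an in-line slider-crank, |v_piston| = rω|sinθ|·[1 + r cosθ/√(L² − r² sin²θ)].
With r = 0.0426 m, L = 0.202 m, θ = 144.7°: the bracketed kinematic factor |dx/dθ| = 0.020348 m.
ω = v/|dx/dθ| = 3.38/0.020348 = 166.11 rad/s.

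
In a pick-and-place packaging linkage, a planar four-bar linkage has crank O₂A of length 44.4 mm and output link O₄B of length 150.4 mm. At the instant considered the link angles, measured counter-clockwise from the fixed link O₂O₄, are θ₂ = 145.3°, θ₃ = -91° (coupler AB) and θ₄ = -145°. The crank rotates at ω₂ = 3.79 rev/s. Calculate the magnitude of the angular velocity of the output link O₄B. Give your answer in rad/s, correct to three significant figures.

7.23

ω₂ = 23.81 rad/s (from 3.79 rev/s).
Differentiating the loop-closure r₂e^{iθ₂}+r₃e^{iθ₃}=r₁+r₄e^{iθ₄} gives r₂ω₂e^{iθ₂}+r₃ω₃e^{iθ₃}=r₄ω₄e^{iθ₄}.
Eliminating the other unknown: ω₄ = r₂ω₂ sin(θ₂−θ₃) / [r₄ sin(θ₄−θ₃)].
Numerator sine = -0.83195; denominator sine = -0.80902.
Result = 0.0444·23.81·(-0.83195) / (0.1504·(-0.80902)) = +7.2293 rad/s; magnitude 7.2293 rad/s.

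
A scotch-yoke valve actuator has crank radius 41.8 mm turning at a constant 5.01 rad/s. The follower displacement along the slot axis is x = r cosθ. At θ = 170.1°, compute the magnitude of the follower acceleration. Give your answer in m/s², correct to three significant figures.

ω = 5.01 rad/s
x = r cosθ ⇒ ẍ = −rω² cosθ (ω constant).
|a| = rω²|cosθ| = 0.0418·(5.01)²·|cos 170.1°| = 1.0336 m/s².

1.03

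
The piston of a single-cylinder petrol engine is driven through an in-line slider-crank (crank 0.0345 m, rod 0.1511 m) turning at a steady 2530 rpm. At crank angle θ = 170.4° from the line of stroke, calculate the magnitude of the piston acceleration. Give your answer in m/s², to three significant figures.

1860

ω = 2π·2530/60 = 264.9 rad/s
x(θ) = r cosθ + √(L² − r² sin²θ); with ω constant, a = ω²·d²x/dθ².
d²x/dθ² = −r cosθ − r²(cos2θ)/√u − r⁴ sin²2θ/(4u^{3/2}),  u = L² − r² sin²θ = 0.0227981 m².
Substituting r = 0.0345 m, L = 0.1511 m, θ = 170.4°: d²x/dθ² = +0.026561 m.
a = ω²·d²x/dθ² = (264.9)²·(+0.026561) = +1864.4 m/s²;  |a| = 1864.4 m/s².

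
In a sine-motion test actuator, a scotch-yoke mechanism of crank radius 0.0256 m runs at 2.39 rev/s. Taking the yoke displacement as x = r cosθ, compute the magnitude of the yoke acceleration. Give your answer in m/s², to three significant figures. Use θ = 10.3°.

ω = 15.02 rad/s (from 2.39 rev/s).
x = r cosθ ⇒ ẍ = −rω² cosθ (ω constant).
|a| = rω²|cosθ| = 0.0256·(15.02)²·|cos 10.3°| = 5.6799 m/s².

5.68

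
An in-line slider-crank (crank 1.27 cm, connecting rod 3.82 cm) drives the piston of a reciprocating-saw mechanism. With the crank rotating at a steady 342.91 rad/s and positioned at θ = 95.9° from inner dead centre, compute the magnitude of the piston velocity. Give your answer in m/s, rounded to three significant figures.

4.18

ω = 342.9 rad/s
For an in-line slider-crank, x = r cosθ + √(L² − r² sin²θ), so v = −rω sinθ·[1 + r cosθ/√(L² − r² sin²θ)].
With r = 0.0127 m, L = 0.0382 m, θ = 95.9°: √(L² − r² sin²θ) = 0.036051 m.
v = −0.0127·342.9·0.99470·[1 + 0.0127·-0.10279/0.036051] = -4.175 m/s.
|v| = 4.175 m/s.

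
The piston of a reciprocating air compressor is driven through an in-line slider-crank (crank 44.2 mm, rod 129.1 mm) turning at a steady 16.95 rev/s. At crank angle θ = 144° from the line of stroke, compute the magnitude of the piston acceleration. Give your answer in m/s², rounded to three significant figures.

347

ω = 2π·16.9 = 106.5 rad/s
x(θ) = r cosθ + √(L² − r² sin²θ); with ω constant, a = ω²·d²x/dθ².
d²x/dθ² = −r cosθ − r²(cos2θ)/√u − r⁴ sin²2θ/(4u^{3/2}),  u = L² − r² sin²θ = 0.0159918 m².
Substituting r = 0.0442 m, L = 0.1291 m, θ = 144°: d²x/dθ² = +0.030558 m.
a = ω²·d²x/dθ² = (106.5)²·(+0.030558) = +346.59 m/s²;  |a| = 346.59 m/s².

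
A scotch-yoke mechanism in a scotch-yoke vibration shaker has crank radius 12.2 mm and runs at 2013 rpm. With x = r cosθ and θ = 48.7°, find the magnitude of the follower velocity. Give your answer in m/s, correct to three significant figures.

ω = 210.8 rad/s (from 2013 rpm).
x = r cosθ ⇒ ẋ = −rω sinθ.
|v| = rω|sinθ| = 0.0122·210.8·|sin 48.7°| = 1.9321 m/s.

1.93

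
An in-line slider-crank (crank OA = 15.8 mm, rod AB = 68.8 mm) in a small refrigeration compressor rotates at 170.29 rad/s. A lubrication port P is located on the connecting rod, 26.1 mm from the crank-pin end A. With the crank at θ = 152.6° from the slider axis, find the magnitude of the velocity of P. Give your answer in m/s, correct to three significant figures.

ω = 170.3 rad/s.  Crank-pin speed |V_A| = rω = 2.6906 m/s, perpendicular to OA.
Rod angle: sinφ = −(r/L) sinθ ⇒ φ = -6.067°; ω_rod = −rω cosθ/√(L²−r²sin²θ) = +34.916 rad/s.
V_P = V_A + ω_rod × AP, with AP = 0.0261 m along the rod.
Components: V_Px = −rω sinθ − a·ω_rod·sinφ = -1.1419 m/s;  V_Py = rω cosθ + a·ω_rod·cosφ = -1.4825 m/s.
|V_P| = √(V_Px² + V_Py²) = 1.8713 m/s.

1.87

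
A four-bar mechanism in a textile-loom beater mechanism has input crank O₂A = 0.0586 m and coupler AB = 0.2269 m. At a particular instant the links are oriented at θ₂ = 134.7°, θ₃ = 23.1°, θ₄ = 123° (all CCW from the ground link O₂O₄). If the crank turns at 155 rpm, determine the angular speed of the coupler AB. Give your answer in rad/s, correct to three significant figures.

ω₂ = 16.23 rad/s (from 155 rpm).
Differentiating the loop-closure r₂e^{iθ₂}+r₃e^{iθ₃}=r₁+r₄e^{iθ₄} gives r₂ω₂e^{iθ₂}+r₃ω₃e^{iθ₃}=r₄ω₄e^{iθ₄}.
Eliminating the other unknown: ω₃ = r₂ω₂ sin(θ₄−θ₂) / [r₃ sin(θ₃−θ₄)].
Numerator sine = -0.20279; denominator sine = -0.98511.
Result = 0.0586·16.23·(-0.20279) / (0.2269·(-0.98511)) = +0.86294 rad/s; magnitude 0.86294 rad/s.

0.863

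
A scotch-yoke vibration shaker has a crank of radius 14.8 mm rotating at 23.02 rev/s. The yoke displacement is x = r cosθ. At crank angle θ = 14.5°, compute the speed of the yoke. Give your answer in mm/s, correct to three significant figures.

ω = 144.6 rad/s (from 23.02 rev/s).
x = r cosθ ⇒ ẋ = −rω sinθ.
|v| = rω|sinθ| = 0.0148·144.6·|sin 14.5°| = 0.53598 m/s = 535.98 mm/s.

536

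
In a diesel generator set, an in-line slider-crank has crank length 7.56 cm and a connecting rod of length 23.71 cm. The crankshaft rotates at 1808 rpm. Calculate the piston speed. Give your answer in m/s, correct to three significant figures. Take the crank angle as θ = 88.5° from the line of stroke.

14.4

ω = 2π·1808/60 = 189.3 rad/s
For an in-line slider-crank, x = r cosθ + √(L² − r² sin²θ), so v = −rω sinθ·[1 + r cosθ/√(L² − r² sin²θ)].
With r = 0.0756 m, L = 0.2371 m, θ = 88.5°: √(L² − r² sin²θ) = 0.22473 m.
v = −0.0756·189.3·0.99966·[1 + 0.0756·0.02618/0.22473] = -14.435 m/s.
|v| = 14.435 m/s.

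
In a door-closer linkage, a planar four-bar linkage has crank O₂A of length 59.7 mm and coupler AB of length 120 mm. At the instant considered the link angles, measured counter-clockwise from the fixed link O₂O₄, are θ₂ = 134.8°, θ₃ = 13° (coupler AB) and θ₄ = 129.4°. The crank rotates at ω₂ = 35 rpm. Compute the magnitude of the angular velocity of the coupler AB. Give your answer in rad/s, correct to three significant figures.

0.192

ω₂ = 3.665 rad/s (from 35 rpm).
Differentiating the loop-closure r₂e^{iθ₂}+r₃e^{iθ₃}=r₁+r₄e^{iθ₄} gives r₂ω₂e^{iθ₂}+r₃ω₃e^{iθ₃}=r₄ω₄e^{iθ₄}.
Eliminating the other unknown: ω₃ = r₂ω₂ sin(θ₄−θ₂) / [r₃ sin(θ₃−θ₄)].
Numerator sine = -0.09411; denominator sine = -0.89571.
Result = 0.0597·3.665·(-0.09411) / (0.12·(-0.89571)) = +0.19158 rad/s; magnitude 0.19158 rad/s.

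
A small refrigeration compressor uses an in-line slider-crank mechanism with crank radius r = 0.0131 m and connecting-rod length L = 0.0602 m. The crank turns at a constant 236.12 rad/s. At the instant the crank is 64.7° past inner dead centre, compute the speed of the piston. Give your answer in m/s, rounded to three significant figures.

ω = 236.1 rad/s
For an in-line slider-crank, x = r cosθ + √(L² − r² sin²θ), so v = −rω sinθ·[1 + r cosθ/√(L² − r² sin²θ)].
With r = 0.0131 m, L = 0.0602 m, θ = 64.7°: √(L² − r² sin²θ) = 0.059023 m.
v = −0.0131·236.1·0.90408·[1 + 0.0131·0.42736/0.059023] = -3.0617 m/s.
|v| = 3.0617 m/s.

3.06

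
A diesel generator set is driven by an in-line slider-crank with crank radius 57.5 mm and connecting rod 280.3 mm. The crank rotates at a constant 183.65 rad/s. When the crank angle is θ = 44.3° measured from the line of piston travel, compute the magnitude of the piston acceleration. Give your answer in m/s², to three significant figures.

ω = 183.7 rad/s
x(θ) = r cosθ + √(L² − r² sin²θ); with ω constant, a = ω²·d²x/dθ².
d²x/dθ² = −r cosθ − r²(cos2θ)/√u − r⁴ sin²2θ/(4u^{3/2}),  u = L² − r² sin²θ = 0.0769554 m².
Substituting r = 0.0575 m, L = 0.2803 m, θ = 44.3°: d²x/dθ² = -0.041571 m.
a = ω²·d²x/dθ² = (183.7)²·(-0.041571) = -1402.1 m/s²;  |a| = 1402.1 m/s².

1400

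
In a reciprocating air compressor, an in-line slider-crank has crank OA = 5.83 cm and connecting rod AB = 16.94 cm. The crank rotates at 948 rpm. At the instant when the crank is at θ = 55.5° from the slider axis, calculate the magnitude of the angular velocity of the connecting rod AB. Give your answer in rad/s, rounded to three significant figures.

20.2

ω = 99.27 rad/s (converted from 948 rpm).
The rod makes angle φ with the slider axis where L sinφ = r sinθ; differentiating, L cosφ·φ̇ = r ω cosθ.
L cosφ = √(L² − r² sin²θ) = 0.16244 m.
|ω_rod| = r ω |cosθ| / √(L² − r² sin²θ) = 0.0583·99.27·0.56641/0.16244 = 20.18 rad/s.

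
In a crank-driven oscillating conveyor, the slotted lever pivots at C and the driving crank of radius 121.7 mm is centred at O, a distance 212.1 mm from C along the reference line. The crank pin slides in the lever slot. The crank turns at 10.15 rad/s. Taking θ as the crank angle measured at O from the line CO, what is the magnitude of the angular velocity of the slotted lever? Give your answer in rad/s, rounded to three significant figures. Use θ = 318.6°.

ω = 10.15 rad/s
Crank pin A relative to C: A = (d + r cosθ, r sinθ); lever angle φ = atan2(r sinθ, d + r cosθ).
Differentiating tanφ: φ̇ = rω(d cosθ + r)/(d² + r² + 2dr cosθ).
d² + r² + 2dr cosθ = |CA|² = 0.0985219 m²;  d cosθ + r = +0.2808 m.
|ω_lever| = |0.1217·10.15·+0.2808| / 0.0985219 = 3.5206 rad/s.

3.52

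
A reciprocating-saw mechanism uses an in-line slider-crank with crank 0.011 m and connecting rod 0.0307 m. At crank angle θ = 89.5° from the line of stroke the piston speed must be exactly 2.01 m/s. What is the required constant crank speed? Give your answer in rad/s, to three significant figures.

For an in-line slider-crank, |v_piston| = rω|sinθ|·[1 + r cosθ/√(L² − r² sin²θ)].
With r = 0.011 m, L = 0.0307 m, θ = 89.5°: the bracketed kinematic factor |dx/dθ| = 0.011036 m.
ω = v/|dx/dθ| = 2.01/0.011036 = 182.12 rad/s.

182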